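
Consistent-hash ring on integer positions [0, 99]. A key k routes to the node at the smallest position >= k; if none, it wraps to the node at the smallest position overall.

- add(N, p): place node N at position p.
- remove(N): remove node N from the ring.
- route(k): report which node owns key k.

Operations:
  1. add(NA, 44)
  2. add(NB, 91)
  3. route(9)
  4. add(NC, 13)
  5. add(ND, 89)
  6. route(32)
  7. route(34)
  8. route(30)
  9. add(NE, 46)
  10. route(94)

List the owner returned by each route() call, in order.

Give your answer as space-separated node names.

Op 1: add NA@44 -> ring=[44:NA]
Op 2: add NB@91 -> ring=[44:NA,91:NB]
Op 3: route key 9: smallest pos >= 9 is 44 -> NA
Op 4: add NC@13 -> ring=[13:NC,44:NA,91:NB]
Op 5: add ND@89 -> ring=[13:NC,44:NA,89:ND,91:NB]
Op 6: route key 32: smallest pos >= 32 is 44 -> NA
Op 7: route key 34: smallest pos >= 34 is 44 -> NA
Op 8: route key 30: smallest pos >= 30 is 44 -> NA
Op 9: add NE@46 -> ring=[13:NC,44:NA,46:NE,89:ND,91:NB]
Op 10: route key 94: none >= 94, wrap to smallest pos 13 -> NC

Answer: NA NA NA NA NC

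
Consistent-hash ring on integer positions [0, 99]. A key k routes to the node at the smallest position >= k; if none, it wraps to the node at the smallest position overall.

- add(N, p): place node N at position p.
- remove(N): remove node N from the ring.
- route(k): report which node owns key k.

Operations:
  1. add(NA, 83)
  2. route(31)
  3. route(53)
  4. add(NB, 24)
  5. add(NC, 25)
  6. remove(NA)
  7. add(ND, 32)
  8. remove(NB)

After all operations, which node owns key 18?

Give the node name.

Op 1: add NA@83 -> ring=[83:NA]
Op 2: route key 31: smallest pos >= 31 is 83 -> NA
Op 3: route key 53: smallest pos >= 53 is 83 -> NA
Op 4: add NB@24 -> ring=[24:NB,83:NA]
Op 5: add NC@25 -> ring=[24:NB,25:NC,83:NA]
Op 6: remove NA -> ring=[24:NB,25:NC]
Op 7: add ND@32 -> ring=[24:NB,25:NC,32:ND]
Op 8: remove NB -> ring=[25:NC,32:ND]
Final route key 18: smallest pos >= 18 is 25 -> NC

Answer: NC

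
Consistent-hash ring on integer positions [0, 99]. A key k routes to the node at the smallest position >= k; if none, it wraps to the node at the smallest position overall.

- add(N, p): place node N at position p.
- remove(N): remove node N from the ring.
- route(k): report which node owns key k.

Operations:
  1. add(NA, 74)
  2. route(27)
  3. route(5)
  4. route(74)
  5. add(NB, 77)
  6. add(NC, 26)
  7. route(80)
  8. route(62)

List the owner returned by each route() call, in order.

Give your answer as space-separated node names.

Op 1: add NA@74 -> ring=[74:NA]
Op 2: route key 27: smallest pos >= 27 is 74 -> NA
Op 3: route key 5: smallest pos >= 5 is 74 -> NA
Op 4: route key 74: smallest pos >= 74 is 74 -> NA
Op 5: add NB@77 -> ring=[74:NA,77:NB]
Op 6: add NC@26 -> ring=[26:NC,74:NA,77:NB]
Op 7: route key 80: none >= 80, wrap to smallest pos 26 -> NC
Op 8: route key 62: smallest pos >= 62 is 74 -> NA

Answer: NA NA NA NC NA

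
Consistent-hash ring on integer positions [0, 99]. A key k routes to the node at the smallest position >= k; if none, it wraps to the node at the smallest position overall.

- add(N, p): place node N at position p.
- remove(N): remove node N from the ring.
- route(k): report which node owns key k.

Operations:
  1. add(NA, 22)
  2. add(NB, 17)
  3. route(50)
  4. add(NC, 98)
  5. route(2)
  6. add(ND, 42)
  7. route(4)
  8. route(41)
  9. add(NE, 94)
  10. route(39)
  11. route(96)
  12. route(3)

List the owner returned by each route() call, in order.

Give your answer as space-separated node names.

Answer: NB NB NB ND ND NC NB

Derivation:
Op 1: add NA@22 -> ring=[22:NA]
Op 2: add NB@17 -> ring=[17:NB,22:NA]
Op 3: route key 50: none >= 50, wrap to smallest pos 17 -> NB
Op 4: add NC@98 -> ring=[17:NB,22:NA,98:NC]
Op 5: route key 2: smallest pos >= 2 is 17 -> NB
Op 6: add ND@42 -> ring=[17:NB,22:NA,42:ND,98:NC]
Op 7: route key 4: smallest pos >= 4 is 17 -> NB
Op 8: route key 41: smallest pos >= 41 is 42 -> ND
Op 9: add NE@94 -> ring=[17:NB,22:NA,42:ND,94:NE,98:NC]
Op 10: route key 39: smallest pos >= 39 is 42 -> ND
Op 11: route key 96: smallest pos >= 96 is 98 -> NC
Op 12: route key 3: smallest pos >= 3 is 17 -> NB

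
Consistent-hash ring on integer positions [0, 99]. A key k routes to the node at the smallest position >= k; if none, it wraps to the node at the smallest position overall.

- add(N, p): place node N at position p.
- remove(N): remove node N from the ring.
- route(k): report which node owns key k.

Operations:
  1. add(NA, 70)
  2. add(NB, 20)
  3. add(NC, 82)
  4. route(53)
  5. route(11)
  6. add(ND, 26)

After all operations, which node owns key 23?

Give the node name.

Answer: ND

Derivation:
Op 1: add NA@70 -> ring=[70:NA]
Op 2: add NB@20 -> ring=[20:NB,70:NA]
Op 3: add NC@82 -> ring=[20:NB,70:NA,82:NC]
Op 4: route key 53: smallest pos >= 53 is 70 -> NA
Op 5: route key 11: smallest pos >= 11 is 20 -> NB
Op 6: add ND@26 -> ring=[20:NB,26:ND,70:NA,82:NC]
Final route key 23: smallest pos >= 23 is 26 -> ND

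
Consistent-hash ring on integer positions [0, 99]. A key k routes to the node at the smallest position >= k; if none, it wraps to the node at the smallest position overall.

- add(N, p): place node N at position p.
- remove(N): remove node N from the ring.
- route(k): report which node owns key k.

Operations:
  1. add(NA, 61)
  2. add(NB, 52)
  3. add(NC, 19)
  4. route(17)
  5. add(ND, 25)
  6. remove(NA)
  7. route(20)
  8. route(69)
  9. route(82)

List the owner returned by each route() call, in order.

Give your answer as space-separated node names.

Op 1: add NA@61 -> ring=[61:NA]
Op 2: add NB@52 -> ring=[52:NB,61:NA]
Op 3: add NC@19 -> ring=[19:NC,52:NB,61:NA]
Op 4: route key 17: smallest pos >= 17 is 19 -> NC
Op 5: add ND@25 -> ring=[19:NC,25:ND,52:NB,61:NA]
Op 6: remove NA -> ring=[19:NC,25:ND,52:NB]
Op 7: route key 20: smallest pos >= 20 is 25 -> ND
Op 8: route key 69: none >= 69, wrap to smallest pos 19 -> NC
Op 9: route key 82: none >= 82, wrap to smallest pos 19 -> NC

Answer: NC ND NC NC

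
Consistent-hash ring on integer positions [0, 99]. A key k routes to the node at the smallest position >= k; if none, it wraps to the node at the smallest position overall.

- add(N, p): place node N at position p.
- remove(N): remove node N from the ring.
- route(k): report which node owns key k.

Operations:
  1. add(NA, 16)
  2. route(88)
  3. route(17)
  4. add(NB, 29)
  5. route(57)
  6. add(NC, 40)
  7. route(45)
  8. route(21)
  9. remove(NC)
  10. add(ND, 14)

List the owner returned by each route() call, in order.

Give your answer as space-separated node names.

Answer: NA NA NA NA NB

Derivation:
Op 1: add NA@16 -> ring=[16:NA]
Op 2: route key 88: none >= 88, wrap to smallest pos 16 -> NA
Op 3: route key 17: none >= 17, wrap to smallest pos 16 -> NA
Op 4: add NB@29 -> ring=[16:NA,29:NB]
Op 5: route key 57: none >= 57, wrap to smallest pos 16 -> NA
Op 6: add NC@40 -> ring=[16:NA,29:NB,40:NC]
Op 7: route key 45: none >= 45, wrap to smallest pos 16 -> NA
Op 8: route key 21: smallest pos >= 21 is 29 -> NB
Op 9: remove NC -> ring=[16:NA,29:NB]
Op 10: add ND@14 -> ring=[14:ND,16:NA,29:NB]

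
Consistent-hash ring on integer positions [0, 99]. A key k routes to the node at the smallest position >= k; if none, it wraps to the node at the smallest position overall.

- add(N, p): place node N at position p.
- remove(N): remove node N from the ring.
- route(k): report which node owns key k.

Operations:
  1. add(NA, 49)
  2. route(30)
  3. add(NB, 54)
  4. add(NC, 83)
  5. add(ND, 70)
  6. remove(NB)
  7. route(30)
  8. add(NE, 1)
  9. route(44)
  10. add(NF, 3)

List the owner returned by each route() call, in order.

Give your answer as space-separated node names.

Op 1: add NA@49 -> ring=[49:NA]
Op 2: route key 30: smallest pos >= 30 is 49 -> NA
Op 3: add NB@54 -> ring=[49:NA,54:NB]
Op 4: add NC@83 -> ring=[49:NA,54:NB,83:NC]
Op 5: add ND@70 -> ring=[49:NA,54:NB,70:ND,83:NC]
Op 6: remove NB -> ring=[49:NA,70:ND,83:NC]
Op 7: route key 30: smallest pos >= 30 is 49 -> NA
Op 8: add NE@1 -> ring=[1:NE,49:NA,70:ND,83:NC]
Op 9: route key 44: smallest pos >= 44 is 49 -> NA
Op 10: add NF@3 -> ring=[1:NE,3:NF,49:NA,70:ND,83:NC]

Answer: NA NA NA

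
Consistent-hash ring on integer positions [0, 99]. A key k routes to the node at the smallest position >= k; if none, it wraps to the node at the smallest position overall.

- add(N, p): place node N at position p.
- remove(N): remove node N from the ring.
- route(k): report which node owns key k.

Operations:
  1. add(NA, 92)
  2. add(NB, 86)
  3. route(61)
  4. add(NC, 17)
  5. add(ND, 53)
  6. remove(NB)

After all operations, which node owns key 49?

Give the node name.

Answer: ND

Derivation:
Op 1: add NA@92 -> ring=[92:NA]
Op 2: add NB@86 -> ring=[86:NB,92:NA]
Op 3: route key 61: smallest pos >= 61 is 86 -> NB
Op 4: add NC@17 -> ring=[17:NC,86:NB,92:NA]
Op 5: add ND@53 -> ring=[17:NC,53:ND,86:NB,92:NA]
Op 6: remove NB -> ring=[17:NC,53:ND,92:NA]
Final route key 49: smallest pos >= 49 is 53 -> ND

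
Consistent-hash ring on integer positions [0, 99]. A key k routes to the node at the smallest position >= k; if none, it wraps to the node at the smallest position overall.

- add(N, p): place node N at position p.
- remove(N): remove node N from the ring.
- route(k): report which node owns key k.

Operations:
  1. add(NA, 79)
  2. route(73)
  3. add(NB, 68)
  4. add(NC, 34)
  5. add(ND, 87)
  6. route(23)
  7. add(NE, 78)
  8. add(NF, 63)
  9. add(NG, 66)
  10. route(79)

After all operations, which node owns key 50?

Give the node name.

Op 1: add NA@79 -> ring=[79:NA]
Op 2: route key 73: smallest pos >= 73 is 79 -> NA
Op 3: add NB@68 -> ring=[68:NB,79:NA]
Op 4: add NC@34 -> ring=[34:NC,68:NB,79:NA]
Op 5: add ND@87 -> ring=[34:NC,68:NB,79:NA,87:ND]
Op 6: route key 23: smallest pos >= 23 is 34 -> NC
Op 7: add NE@78 -> ring=[34:NC,68:NB,78:NE,79:NA,87:ND]
Op 8: add NF@63 -> ring=[34:NC,63:NF,68:NB,78:NE,79:NA,87:ND]
Op 9: add NG@66 -> ring=[34:NC,63:NF,66:NG,68:NB,78:NE,79:NA,87:ND]
Op 10: route key 79: smallest pos >= 79 is 79 -> NA
Final route key 50: smallest pos >= 50 is 63 -> NF

Answer: NF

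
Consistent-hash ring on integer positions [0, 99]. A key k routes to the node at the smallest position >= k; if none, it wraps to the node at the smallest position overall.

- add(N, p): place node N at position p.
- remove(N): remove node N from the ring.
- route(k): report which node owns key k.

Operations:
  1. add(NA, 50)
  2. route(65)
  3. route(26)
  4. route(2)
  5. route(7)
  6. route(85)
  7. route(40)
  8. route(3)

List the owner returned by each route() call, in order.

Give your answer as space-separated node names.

Answer: NA NA NA NA NA NA NA

Derivation:
Op 1: add NA@50 -> ring=[50:NA]
Op 2: route key 65: none >= 65, wrap to smallest pos 50 -> NA
Op 3: route key 26: smallest pos >= 26 is 50 -> NA
Op 4: route key 2: smallest pos >= 2 is 50 -> NA
Op 5: route key 7: smallest pos >= 7 is 50 -> NA
Op 6: route key 85: none >= 85, wrap to smallest pos 50 -> NA
Op 7: route key 40: smallest pos >= 40 is 50 -> NA
Op 8: route key 3: smallest pos >= 3 is 50 -> NA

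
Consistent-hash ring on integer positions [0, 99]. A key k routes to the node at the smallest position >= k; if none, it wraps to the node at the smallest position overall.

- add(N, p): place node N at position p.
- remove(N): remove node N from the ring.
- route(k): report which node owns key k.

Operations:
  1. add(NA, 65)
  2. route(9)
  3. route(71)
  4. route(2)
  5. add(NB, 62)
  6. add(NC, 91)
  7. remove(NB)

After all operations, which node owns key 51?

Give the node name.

Answer: NA

Derivation:
Op 1: add NA@65 -> ring=[65:NA]
Op 2: route key 9: smallest pos >= 9 is 65 -> NA
Op 3: route key 71: none >= 71, wrap to smallest pos 65 -> NA
Op 4: route key 2: smallest pos >= 2 is 65 -> NA
Op 5: add NB@62 -> ring=[62:NB,65:NA]
Op 6: add NC@91 -> ring=[62:NB,65:NA,91:NC]
Op 7: remove NB -> ring=[65:NA,91:NC]
Final route key 51: smallest pos >= 51 is 65 -> NA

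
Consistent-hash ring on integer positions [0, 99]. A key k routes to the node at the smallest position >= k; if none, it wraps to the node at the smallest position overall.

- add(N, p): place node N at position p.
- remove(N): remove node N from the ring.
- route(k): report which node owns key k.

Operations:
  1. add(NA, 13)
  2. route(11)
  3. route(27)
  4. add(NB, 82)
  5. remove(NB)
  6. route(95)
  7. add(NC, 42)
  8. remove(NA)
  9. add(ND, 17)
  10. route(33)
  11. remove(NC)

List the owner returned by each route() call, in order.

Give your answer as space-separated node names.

Answer: NA NA NA NC

Derivation:
Op 1: add NA@13 -> ring=[13:NA]
Op 2: route key 11: smallest pos >= 11 is 13 -> NA
Op 3: route key 27: none >= 27, wrap to smallest pos 13 -> NA
Op 4: add NB@82 -> ring=[13:NA,82:NB]
Op 5: remove NB -> ring=[13:NA]
Op 6: route key 95: none >= 95, wrap to smallest pos 13 -> NA
Op 7: add NC@42 -> ring=[13:NA,42:NC]
Op 8: remove NA -> ring=[42:NC]
Op 9: add ND@17 -> ring=[17:ND,42:NC]
Op 10: route key 33: smallest pos >= 33 is 42 -> NC
Op 11: remove NC -> ring=[17:ND]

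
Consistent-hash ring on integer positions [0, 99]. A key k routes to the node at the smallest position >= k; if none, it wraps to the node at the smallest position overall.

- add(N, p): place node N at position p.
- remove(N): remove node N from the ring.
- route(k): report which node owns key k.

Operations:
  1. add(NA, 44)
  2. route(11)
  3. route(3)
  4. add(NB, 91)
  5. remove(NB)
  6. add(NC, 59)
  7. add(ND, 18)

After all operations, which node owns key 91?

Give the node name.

Answer: ND

Derivation:
Op 1: add NA@44 -> ring=[44:NA]
Op 2: route key 11: smallest pos >= 11 is 44 -> NA
Op 3: route key 3: smallest pos >= 3 is 44 -> NA
Op 4: add NB@91 -> ring=[44:NA,91:NB]
Op 5: remove NB -> ring=[44:NA]
Op 6: add NC@59 -> ring=[44:NA,59:NC]
Op 7: add ND@18 -> ring=[18:ND,44:NA,59:NC]
Final route key 91: none >= 91, wrap to smallest pos 18 -> ND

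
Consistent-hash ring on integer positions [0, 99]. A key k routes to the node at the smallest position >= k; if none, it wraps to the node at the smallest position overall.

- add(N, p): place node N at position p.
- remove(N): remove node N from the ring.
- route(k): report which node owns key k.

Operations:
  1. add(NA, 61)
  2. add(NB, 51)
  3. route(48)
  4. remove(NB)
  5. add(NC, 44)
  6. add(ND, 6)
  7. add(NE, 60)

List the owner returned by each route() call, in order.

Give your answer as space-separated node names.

Answer: NB

Derivation:
Op 1: add NA@61 -> ring=[61:NA]
Op 2: add NB@51 -> ring=[51:NB,61:NA]
Op 3: route key 48: smallest pos >= 48 is 51 -> NB
Op 4: remove NB -> ring=[61:NA]
Op 5: add NC@44 -> ring=[44:NC,61:NA]
Op 6: add ND@6 -> ring=[6:ND,44:NC,61:NA]
Op 7: add NE@60 -> ring=[6:ND,44:NC,60:NE,61:NA]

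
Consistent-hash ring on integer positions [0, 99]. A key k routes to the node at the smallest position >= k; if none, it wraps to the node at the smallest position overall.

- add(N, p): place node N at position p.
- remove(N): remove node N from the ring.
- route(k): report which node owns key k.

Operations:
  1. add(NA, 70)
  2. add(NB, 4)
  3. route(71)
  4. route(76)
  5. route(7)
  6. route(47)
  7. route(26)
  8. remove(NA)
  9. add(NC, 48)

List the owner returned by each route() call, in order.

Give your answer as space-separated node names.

Answer: NB NB NA NA NA

Derivation:
Op 1: add NA@70 -> ring=[70:NA]
Op 2: add NB@4 -> ring=[4:NB,70:NA]
Op 3: route key 71: none >= 71, wrap to smallest pos 4 -> NB
Op 4: route key 76: none >= 76, wrap to smallest pos 4 -> NB
Op 5: route key 7: smallest pos >= 7 is 70 -> NA
Op 6: route key 47: smallest pos >= 47 is 70 -> NA
Op 7: route key 26: smallest pos >= 26 is 70 -> NA
Op 8: remove NA -> ring=[4:NB]
Op 9: add NC@48 -> ring=[4:NB,48:NC]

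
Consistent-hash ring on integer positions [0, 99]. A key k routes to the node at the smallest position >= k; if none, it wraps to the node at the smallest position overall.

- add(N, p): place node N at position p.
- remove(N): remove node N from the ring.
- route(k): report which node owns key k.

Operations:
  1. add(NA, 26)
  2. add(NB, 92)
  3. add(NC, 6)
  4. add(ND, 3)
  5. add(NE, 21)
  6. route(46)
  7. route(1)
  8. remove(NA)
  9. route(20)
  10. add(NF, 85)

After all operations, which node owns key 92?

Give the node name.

Answer: NB

Derivation:
Op 1: add NA@26 -> ring=[26:NA]
Op 2: add NB@92 -> ring=[26:NA,92:NB]
Op 3: add NC@6 -> ring=[6:NC,26:NA,92:NB]
Op 4: add ND@3 -> ring=[3:ND,6:NC,26:NA,92:NB]
Op 5: add NE@21 -> ring=[3:ND,6:NC,21:NE,26:NA,92:NB]
Op 6: route key 46: smallest pos >= 46 is 92 -> NB
Op 7: route key 1: smallest pos >= 1 is 3 -> ND
Op 8: remove NA -> ring=[3:ND,6:NC,21:NE,92:NB]
Op 9: route key 20: smallest pos >= 20 is 21 -> NE
Op 10: add NF@85 -> ring=[3:ND,6:NC,21:NE,85:NF,92:NB]
Final route key 92: smallest pos >= 92 is 92 -> NB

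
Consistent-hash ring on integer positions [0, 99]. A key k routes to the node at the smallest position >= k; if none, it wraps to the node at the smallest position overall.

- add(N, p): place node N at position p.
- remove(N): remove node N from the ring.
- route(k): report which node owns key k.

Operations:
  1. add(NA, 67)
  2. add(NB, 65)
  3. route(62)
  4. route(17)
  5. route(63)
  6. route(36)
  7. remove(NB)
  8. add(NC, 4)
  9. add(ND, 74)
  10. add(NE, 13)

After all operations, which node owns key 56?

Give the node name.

Answer: NA

Derivation:
Op 1: add NA@67 -> ring=[67:NA]
Op 2: add NB@65 -> ring=[65:NB,67:NA]
Op 3: route key 62: smallest pos >= 62 is 65 -> NB
Op 4: route key 17: smallest pos >= 17 is 65 -> NB
Op 5: route key 63: smallest pos >= 63 is 65 -> NB
Op 6: route key 36: smallest pos >= 36 is 65 -> NB
Op 7: remove NB -> ring=[67:NA]
Op 8: add NC@4 -> ring=[4:NC,67:NA]
Op 9: add ND@74 -> ring=[4:NC,67:NA,74:ND]
Op 10: add NE@13 -> ring=[4:NC,13:NE,67:NA,74:ND]
Final route key 56: smallest pos >= 56 is 67 -> NA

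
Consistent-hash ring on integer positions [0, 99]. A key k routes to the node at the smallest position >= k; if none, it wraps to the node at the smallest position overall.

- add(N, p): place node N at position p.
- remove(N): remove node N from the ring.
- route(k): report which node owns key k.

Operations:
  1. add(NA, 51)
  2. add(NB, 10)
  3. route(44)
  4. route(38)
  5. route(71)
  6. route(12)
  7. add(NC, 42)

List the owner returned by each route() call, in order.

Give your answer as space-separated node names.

Answer: NA NA NB NA

Derivation:
Op 1: add NA@51 -> ring=[51:NA]
Op 2: add NB@10 -> ring=[10:NB,51:NA]
Op 3: route key 44: smallest pos >= 44 is 51 -> NA
Op 4: route key 38: smallest pos >= 38 is 51 -> NA
Op 5: route key 71: none >= 71, wrap to smallest pos 10 -> NB
Op 6: route key 12: smallest pos >= 12 is 51 -> NA
Op 7: add NC@42 -> ring=[10:NB,42:NC,51:NA]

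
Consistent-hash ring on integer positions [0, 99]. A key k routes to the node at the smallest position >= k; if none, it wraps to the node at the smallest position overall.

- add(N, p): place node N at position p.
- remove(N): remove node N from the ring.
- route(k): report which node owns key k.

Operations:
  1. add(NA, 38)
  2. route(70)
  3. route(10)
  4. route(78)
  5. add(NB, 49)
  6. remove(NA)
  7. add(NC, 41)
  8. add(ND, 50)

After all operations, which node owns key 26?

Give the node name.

Op 1: add NA@38 -> ring=[38:NA]
Op 2: route key 70: none >= 70, wrap to smallest pos 38 -> NA
Op 3: route key 10: smallest pos >= 10 is 38 -> NA
Op 4: route key 78: none >= 78, wrap to smallest pos 38 -> NA
Op 5: add NB@49 -> ring=[38:NA,49:NB]
Op 6: remove NA -> ring=[49:NB]
Op 7: add NC@41 -> ring=[41:NC,49:NB]
Op 8: add ND@50 -> ring=[41:NC,49:NB,50:ND]
Final route key 26: smallest pos >= 26 is 41 -> NC

Answer: NC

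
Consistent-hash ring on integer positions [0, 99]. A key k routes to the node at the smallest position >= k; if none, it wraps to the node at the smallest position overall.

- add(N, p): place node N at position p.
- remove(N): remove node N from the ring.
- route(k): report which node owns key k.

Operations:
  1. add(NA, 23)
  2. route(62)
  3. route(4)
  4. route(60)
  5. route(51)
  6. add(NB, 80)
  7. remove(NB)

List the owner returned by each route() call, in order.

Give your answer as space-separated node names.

Answer: NA NA NA NA

Derivation:
Op 1: add NA@23 -> ring=[23:NA]
Op 2: route key 62: none >= 62, wrap to smallest pos 23 -> NA
Op 3: route key 4: smallest pos >= 4 is 23 -> NA
Op 4: route key 60: none >= 60, wrap to smallest pos 23 -> NA
Op 5: route key 51: none >= 51, wrap to smallest pos 23 -> NA
Op 6: add NB@80 -> ring=[23:NA,80:NB]
Op 7: remove NB -> ring=[23:NA]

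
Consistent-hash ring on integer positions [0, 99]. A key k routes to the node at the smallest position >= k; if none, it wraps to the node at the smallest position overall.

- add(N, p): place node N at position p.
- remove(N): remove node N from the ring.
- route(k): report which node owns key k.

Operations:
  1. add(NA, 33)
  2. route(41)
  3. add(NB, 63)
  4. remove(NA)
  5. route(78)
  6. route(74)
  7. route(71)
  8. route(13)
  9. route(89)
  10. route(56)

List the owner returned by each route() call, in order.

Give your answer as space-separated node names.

Answer: NA NB NB NB NB NB NB

Derivation:
Op 1: add NA@33 -> ring=[33:NA]
Op 2: route key 41: none >= 41, wrap to smallest pos 33 -> NA
Op 3: add NB@63 -> ring=[33:NA,63:NB]
Op 4: remove NA -> ring=[63:NB]
Op 5: route key 78: none >= 78, wrap to smallest pos 63 -> NB
Op 6: route key 74: none >= 74, wrap to smallest pos 63 -> NB
Op 7: route key 71: none >= 71, wrap to smallest pos 63 -> NB
Op 8: route key 13: smallest pos >= 13 is 63 -> NB
Op 9: route key 89: none >= 89, wrap to smallest pos 63 -> NB
Op 10: route key 56: smallest pos >= 56 is 63 -> NB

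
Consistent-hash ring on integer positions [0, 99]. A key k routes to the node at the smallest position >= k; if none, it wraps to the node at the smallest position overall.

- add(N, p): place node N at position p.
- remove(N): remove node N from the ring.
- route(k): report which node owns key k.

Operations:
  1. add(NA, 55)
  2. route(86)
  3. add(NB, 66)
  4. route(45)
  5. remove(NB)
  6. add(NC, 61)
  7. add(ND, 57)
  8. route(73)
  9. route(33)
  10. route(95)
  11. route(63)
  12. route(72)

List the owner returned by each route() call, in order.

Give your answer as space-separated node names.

Op 1: add NA@55 -> ring=[55:NA]
Op 2: route key 86: none >= 86, wrap to smallest pos 55 -> NA
Op 3: add NB@66 -> ring=[55:NA,66:NB]
Op 4: route key 45: smallest pos >= 45 is 55 -> NA
Op 5: remove NB -> ring=[55:NA]
Op 6: add NC@61 -> ring=[55:NA,61:NC]
Op 7: add ND@57 -> ring=[55:NA,57:ND,61:NC]
Op 8: route key 73: none >= 73, wrap to smallest pos 55 -> NA
Op 9: route key 33: smallest pos >= 33 is 55 -> NA
Op 10: route key 95: none >= 95, wrap to smallest pos 55 -> NA
Op 11: route key 63: none >= 63, wrap to smallest pos 55 -> NA
Op 12: route key 72: none >= 72, wrap to smallest pos 55 -> NA

Answer: NA NA NA NA NA NA NA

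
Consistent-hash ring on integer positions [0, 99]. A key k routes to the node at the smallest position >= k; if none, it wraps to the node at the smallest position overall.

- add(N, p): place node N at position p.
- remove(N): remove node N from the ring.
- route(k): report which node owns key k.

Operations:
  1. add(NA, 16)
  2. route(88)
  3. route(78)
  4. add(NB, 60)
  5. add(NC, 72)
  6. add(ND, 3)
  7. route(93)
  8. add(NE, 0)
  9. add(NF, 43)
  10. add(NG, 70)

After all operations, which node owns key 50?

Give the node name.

Op 1: add NA@16 -> ring=[16:NA]
Op 2: route key 88: none >= 88, wrap to smallest pos 16 -> NA
Op 3: route key 78: none >= 78, wrap to smallest pos 16 -> NA
Op 4: add NB@60 -> ring=[16:NA,60:NB]
Op 5: add NC@72 -> ring=[16:NA,60:NB,72:NC]
Op 6: add ND@3 -> ring=[3:ND,16:NA,60:NB,72:NC]
Op 7: route key 93: none >= 93, wrap to smallest pos 3 -> ND
Op 8: add NE@0 -> ring=[0:NE,3:ND,16:NA,60:NB,72:NC]
Op 9: add NF@43 -> ring=[0:NE,3:ND,16:NA,43:NF,60:NB,72:NC]
Op 10: add NG@70 -> ring=[0:NE,3:ND,16:NA,43:NF,60:NB,70:NG,72:NC]
Final route key 50: smallest pos >= 50 is 60 -> NB

Answer: NB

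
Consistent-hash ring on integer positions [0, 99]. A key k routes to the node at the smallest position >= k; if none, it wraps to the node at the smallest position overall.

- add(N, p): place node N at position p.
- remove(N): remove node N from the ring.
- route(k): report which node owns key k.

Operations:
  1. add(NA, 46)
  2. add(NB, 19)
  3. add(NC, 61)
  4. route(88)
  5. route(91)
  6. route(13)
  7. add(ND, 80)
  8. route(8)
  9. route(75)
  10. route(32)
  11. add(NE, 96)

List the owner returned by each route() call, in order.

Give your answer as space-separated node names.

Op 1: add NA@46 -> ring=[46:NA]
Op 2: add NB@19 -> ring=[19:NB,46:NA]
Op 3: add NC@61 -> ring=[19:NB,46:NA,61:NC]
Op 4: route key 88: none >= 88, wrap to smallest pos 19 -> NB
Op 5: route key 91: none >= 91, wrap to smallest pos 19 -> NB
Op 6: route key 13: smallest pos >= 13 is 19 -> NB
Op 7: add ND@80 -> ring=[19:NB,46:NA,61:NC,80:ND]
Op 8: route key 8: smallest pos >= 8 is 19 -> NB
Op 9: route key 75: smallest pos >= 75 is 80 -> ND
Op 10: route key 32: smallest pos >= 32 is 46 -> NA
Op 11: add NE@96 -> ring=[19:NB,46:NA,61:NC,80:ND,96:NE]

Answer: NB NB NB NB ND NA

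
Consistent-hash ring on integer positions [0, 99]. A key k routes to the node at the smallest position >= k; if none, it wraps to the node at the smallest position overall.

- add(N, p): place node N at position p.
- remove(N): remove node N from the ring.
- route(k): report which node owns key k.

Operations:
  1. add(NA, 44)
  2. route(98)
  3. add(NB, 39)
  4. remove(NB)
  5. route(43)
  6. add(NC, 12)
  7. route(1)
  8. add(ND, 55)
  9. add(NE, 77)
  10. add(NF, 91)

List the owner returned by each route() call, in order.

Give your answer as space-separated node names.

Op 1: add NA@44 -> ring=[44:NA]
Op 2: route key 98: none >= 98, wrap to smallest pos 44 -> NA
Op 3: add NB@39 -> ring=[39:NB,44:NA]
Op 4: remove NB -> ring=[44:NA]
Op 5: route key 43: smallest pos >= 43 is 44 -> NA
Op 6: add NC@12 -> ring=[12:NC,44:NA]
Op 7: route key 1: smallest pos >= 1 is 12 -> NC
Op 8: add ND@55 -> ring=[12:NC,44:NA,55:ND]
Op 9: add NE@77 -> ring=[12:NC,44:NA,55:ND,77:NE]
Op 10: add NF@91 -> ring=[12:NC,44:NA,55:ND,77:NE,91:NF]

Answer: NA NA NC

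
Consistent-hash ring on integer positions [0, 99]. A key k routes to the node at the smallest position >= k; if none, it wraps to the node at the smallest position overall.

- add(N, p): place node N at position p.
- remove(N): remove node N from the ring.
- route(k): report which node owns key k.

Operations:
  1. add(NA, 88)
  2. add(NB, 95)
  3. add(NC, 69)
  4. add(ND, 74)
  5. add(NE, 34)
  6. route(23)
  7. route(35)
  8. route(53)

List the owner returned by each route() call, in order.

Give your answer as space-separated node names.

Op 1: add NA@88 -> ring=[88:NA]
Op 2: add NB@95 -> ring=[88:NA,95:NB]
Op 3: add NC@69 -> ring=[69:NC,88:NA,95:NB]
Op 4: add ND@74 -> ring=[69:NC,74:ND,88:NA,95:NB]
Op 5: add NE@34 -> ring=[34:NE,69:NC,74:ND,88:NA,95:NB]
Op 6: route key 23: smallest pos >= 23 is 34 -> NE
Op 7: route key 35: smallest pos >= 35 is 69 -> NC
Op 8: route key 53: smallest pos >= 53 is 69 -> NC

Answer: NE NC NC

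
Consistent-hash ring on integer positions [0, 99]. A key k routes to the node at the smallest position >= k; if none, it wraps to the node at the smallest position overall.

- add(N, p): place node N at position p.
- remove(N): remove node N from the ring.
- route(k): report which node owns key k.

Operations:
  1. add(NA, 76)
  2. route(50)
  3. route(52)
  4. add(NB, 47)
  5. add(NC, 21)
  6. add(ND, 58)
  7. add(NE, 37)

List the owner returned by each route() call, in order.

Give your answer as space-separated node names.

Answer: NA NA

Derivation:
Op 1: add NA@76 -> ring=[76:NA]
Op 2: route key 50: smallest pos >= 50 is 76 -> NA
Op 3: route key 52: smallest pos >= 52 is 76 -> NA
Op 4: add NB@47 -> ring=[47:NB,76:NA]
Op 5: add NC@21 -> ring=[21:NC,47:NB,76:NA]
Op 6: add ND@58 -> ring=[21:NC,47:NB,58:ND,76:NA]
Op 7: add NE@37 -> ring=[21:NC,37:NE,47:NB,58:ND,76:NA]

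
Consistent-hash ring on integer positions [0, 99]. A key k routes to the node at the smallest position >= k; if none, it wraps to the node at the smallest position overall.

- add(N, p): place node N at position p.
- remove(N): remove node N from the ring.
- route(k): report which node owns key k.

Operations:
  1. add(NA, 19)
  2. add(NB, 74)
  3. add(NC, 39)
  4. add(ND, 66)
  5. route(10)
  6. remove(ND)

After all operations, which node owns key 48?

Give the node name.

Op 1: add NA@19 -> ring=[19:NA]
Op 2: add NB@74 -> ring=[19:NA,74:NB]
Op 3: add NC@39 -> ring=[19:NA,39:NC,74:NB]
Op 4: add ND@66 -> ring=[19:NA,39:NC,66:ND,74:NB]
Op 5: route key 10: smallest pos >= 10 is 19 -> NA
Op 6: remove ND -> ring=[19:NA,39:NC,74:NB]
Final route key 48: smallest pos >= 48 is 74 -> NB

Answer: NB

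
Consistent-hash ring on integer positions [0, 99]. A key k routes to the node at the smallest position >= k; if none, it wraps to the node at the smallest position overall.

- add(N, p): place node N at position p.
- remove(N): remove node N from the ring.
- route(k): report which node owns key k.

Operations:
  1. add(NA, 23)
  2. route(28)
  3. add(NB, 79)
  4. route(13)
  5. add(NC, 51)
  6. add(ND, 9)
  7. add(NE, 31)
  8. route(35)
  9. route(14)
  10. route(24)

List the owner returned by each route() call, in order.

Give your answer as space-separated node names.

Answer: NA NA NC NA NE

Derivation:
Op 1: add NA@23 -> ring=[23:NA]
Op 2: route key 28: none >= 28, wrap to smallest pos 23 -> NA
Op 3: add NB@79 -> ring=[23:NA,79:NB]
Op 4: route key 13: smallest pos >= 13 is 23 -> NA
Op 5: add NC@51 -> ring=[23:NA,51:NC,79:NB]
Op 6: add ND@9 -> ring=[9:ND,23:NA,51:NC,79:NB]
Op 7: add NE@31 -> ring=[9:ND,23:NA,31:NE,51:NC,79:NB]
Op 8: route key 35: smallest pos >= 35 is 51 -> NC
Op 9: route key 14: smallest pos >= 14 is 23 -> NA
Op 10: route key 24: smallest pos >= 24 is 31 -> NE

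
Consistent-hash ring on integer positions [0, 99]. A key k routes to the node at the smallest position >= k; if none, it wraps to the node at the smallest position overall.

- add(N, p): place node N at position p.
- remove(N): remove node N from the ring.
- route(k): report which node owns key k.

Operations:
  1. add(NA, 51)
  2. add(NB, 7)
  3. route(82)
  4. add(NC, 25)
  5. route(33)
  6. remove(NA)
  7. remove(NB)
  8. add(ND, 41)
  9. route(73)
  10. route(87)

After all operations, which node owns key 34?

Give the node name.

Answer: ND

Derivation:
Op 1: add NA@51 -> ring=[51:NA]
Op 2: add NB@7 -> ring=[7:NB,51:NA]
Op 3: route key 82: none >= 82, wrap to smallest pos 7 -> NB
Op 4: add NC@25 -> ring=[7:NB,25:NC,51:NA]
Op 5: route key 33: smallest pos >= 33 is 51 -> NA
Op 6: remove NA -> ring=[7:NB,25:NC]
Op 7: remove NB -> ring=[25:NC]
Op 8: add ND@41 -> ring=[25:NC,41:ND]
Op 9: route key 73: none >= 73, wrap to smallest pos 25 -> NC
Op 10: route key 87: none >= 87, wrap to smallest pos 25 -> NC
Final route key 34: smallest pos >= 34 is 41 -> ND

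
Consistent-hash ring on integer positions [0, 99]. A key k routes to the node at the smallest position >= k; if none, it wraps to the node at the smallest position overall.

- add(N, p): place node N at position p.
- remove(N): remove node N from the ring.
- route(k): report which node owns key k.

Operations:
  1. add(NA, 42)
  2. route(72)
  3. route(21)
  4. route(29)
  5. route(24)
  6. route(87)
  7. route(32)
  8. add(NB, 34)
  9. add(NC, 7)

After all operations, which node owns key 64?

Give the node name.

Answer: NC

Derivation:
Op 1: add NA@42 -> ring=[42:NA]
Op 2: route key 72: none >= 72, wrap to smallest pos 42 -> NA
Op 3: route key 21: smallest pos >= 21 is 42 -> NA
Op 4: route key 29: smallest pos >= 29 is 42 -> NA
Op 5: route key 24: smallest pos >= 24 is 42 -> NA
Op 6: route key 87: none >= 87, wrap to smallest pos 42 -> NA
Op 7: route key 32: smallest pos >= 32 is 42 -> NA
Op 8: add NB@34 -> ring=[34:NB,42:NA]
Op 9: add NC@7 -> ring=[7:NC,34:NB,42:NA]
Final route key 64: none >= 64, wrap to smallest pos 7 -> NC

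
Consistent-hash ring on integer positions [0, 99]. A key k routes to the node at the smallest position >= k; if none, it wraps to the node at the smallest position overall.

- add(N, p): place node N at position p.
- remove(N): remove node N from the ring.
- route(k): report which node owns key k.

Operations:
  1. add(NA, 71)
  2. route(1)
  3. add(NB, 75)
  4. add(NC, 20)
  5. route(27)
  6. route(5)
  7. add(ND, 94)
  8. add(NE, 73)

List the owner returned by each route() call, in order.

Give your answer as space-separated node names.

Answer: NA NA NC

Derivation:
Op 1: add NA@71 -> ring=[71:NA]
Op 2: route key 1: smallest pos >= 1 is 71 -> NA
Op 3: add NB@75 -> ring=[71:NA,75:NB]
Op 4: add NC@20 -> ring=[20:NC,71:NA,75:NB]
Op 5: route key 27: smallest pos >= 27 is 71 -> NA
Op 6: route key 5: smallest pos >= 5 is 20 -> NC
Op 7: add ND@94 -> ring=[20:NC,71:NA,75:NB,94:ND]
Op 8: add NE@73 -> ring=[20:NC,71:NA,73:NE,75:NB,94:ND]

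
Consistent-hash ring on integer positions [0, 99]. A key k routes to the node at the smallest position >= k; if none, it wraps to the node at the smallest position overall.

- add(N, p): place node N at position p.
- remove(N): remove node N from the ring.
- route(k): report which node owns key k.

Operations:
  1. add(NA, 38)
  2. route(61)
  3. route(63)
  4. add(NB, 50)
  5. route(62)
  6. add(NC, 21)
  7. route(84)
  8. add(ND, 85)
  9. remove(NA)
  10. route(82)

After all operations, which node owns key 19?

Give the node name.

Answer: NC

Derivation:
Op 1: add NA@38 -> ring=[38:NA]
Op 2: route key 61: none >= 61, wrap to smallest pos 38 -> NA
Op 3: route key 63: none >= 63, wrap to smallest pos 38 -> NA
Op 4: add NB@50 -> ring=[38:NA,50:NB]
Op 5: route key 62: none >= 62, wrap to smallest pos 38 -> NA
Op 6: add NC@21 -> ring=[21:NC,38:NA,50:NB]
Op 7: route key 84: none >= 84, wrap to smallest pos 21 -> NC
Op 8: add ND@85 -> ring=[21:NC,38:NA,50:NB,85:ND]
Op 9: remove NA -> ring=[21:NC,50:NB,85:ND]
Op 10: route key 82: smallest pos >= 82 is 85 -> ND
Final route key 19: smallest pos >= 19 is 21 -> NC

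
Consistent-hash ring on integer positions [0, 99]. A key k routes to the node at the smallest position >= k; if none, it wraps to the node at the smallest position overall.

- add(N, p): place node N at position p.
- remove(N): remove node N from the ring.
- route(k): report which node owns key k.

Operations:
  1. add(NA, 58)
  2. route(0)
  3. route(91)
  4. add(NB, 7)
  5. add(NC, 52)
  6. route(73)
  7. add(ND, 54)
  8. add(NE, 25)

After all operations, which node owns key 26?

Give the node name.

Answer: NC

Derivation:
Op 1: add NA@58 -> ring=[58:NA]
Op 2: route key 0: smallest pos >= 0 is 58 -> NA
Op 3: route key 91: none >= 91, wrap to smallest pos 58 -> NA
Op 4: add NB@7 -> ring=[7:NB,58:NA]
Op 5: add NC@52 -> ring=[7:NB,52:NC,58:NA]
Op 6: route key 73: none >= 73, wrap to smallest pos 7 -> NB
Op 7: add ND@54 -> ring=[7:NB,52:NC,54:ND,58:NA]
Op 8: add NE@25 -> ring=[7:NB,25:NE,52:NC,54:ND,58:NA]
Final route key 26: smallest pos >= 26 is 52 -> NC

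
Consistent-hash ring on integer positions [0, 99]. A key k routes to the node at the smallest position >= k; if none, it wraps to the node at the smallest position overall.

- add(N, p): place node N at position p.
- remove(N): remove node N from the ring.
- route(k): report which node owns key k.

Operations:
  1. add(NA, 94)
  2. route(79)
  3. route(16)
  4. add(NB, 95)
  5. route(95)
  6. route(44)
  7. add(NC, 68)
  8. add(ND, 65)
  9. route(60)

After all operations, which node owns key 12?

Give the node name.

Op 1: add NA@94 -> ring=[94:NA]
Op 2: route key 79: smallest pos >= 79 is 94 -> NA
Op 3: route key 16: smallest pos >= 16 is 94 -> NA
Op 4: add NB@95 -> ring=[94:NA,95:NB]
Op 5: route key 95: smallest pos >= 95 is 95 -> NB
Op 6: route key 44: smallest pos >= 44 is 94 -> NA
Op 7: add NC@68 -> ring=[68:NC,94:NA,95:NB]
Op 8: add ND@65 -> ring=[65:ND,68:NC,94:NA,95:NB]
Op 9: route key 60: smallest pos >= 60 is 65 -> ND
Final route key 12: smallest pos >= 12 is 65 -> ND

Answer: ND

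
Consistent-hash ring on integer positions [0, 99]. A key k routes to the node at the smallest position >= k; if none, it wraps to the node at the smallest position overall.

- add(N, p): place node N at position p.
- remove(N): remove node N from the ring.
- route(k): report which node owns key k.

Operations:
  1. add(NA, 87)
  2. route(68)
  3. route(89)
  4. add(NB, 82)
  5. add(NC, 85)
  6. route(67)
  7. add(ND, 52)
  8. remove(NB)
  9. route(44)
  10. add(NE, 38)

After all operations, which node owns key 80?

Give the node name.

Op 1: add NA@87 -> ring=[87:NA]
Op 2: route key 68: smallest pos >= 68 is 87 -> NA
Op 3: route key 89: none >= 89, wrap to smallest pos 87 -> NA
Op 4: add NB@82 -> ring=[82:NB,87:NA]
Op 5: add NC@85 -> ring=[82:NB,85:NC,87:NA]
Op 6: route key 67: smallest pos >= 67 is 82 -> NB
Op 7: add ND@52 -> ring=[52:ND,82:NB,85:NC,87:NA]
Op 8: remove NB -> ring=[52:ND,85:NC,87:NA]
Op 9: route key 44: smallest pos >= 44 is 52 -> ND
Op 10: add NE@38 -> ring=[38:NE,52:ND,85:NC,87:NA]
Final route key 80: smallest pos >= 80 is 85 -> NC

Answer: NC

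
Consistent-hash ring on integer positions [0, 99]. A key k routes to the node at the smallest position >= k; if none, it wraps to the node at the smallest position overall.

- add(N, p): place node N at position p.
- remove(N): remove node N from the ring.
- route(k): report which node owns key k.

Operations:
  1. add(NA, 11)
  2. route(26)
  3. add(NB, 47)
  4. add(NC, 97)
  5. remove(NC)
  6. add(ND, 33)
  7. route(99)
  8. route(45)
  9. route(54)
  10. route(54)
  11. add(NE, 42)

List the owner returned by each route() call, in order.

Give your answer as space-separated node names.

Answer: NA NA NB NA NA

Derivation:
Op 1: add NA@11 -> ring=[11:NA]
Op 2: route key 26: none >= 26, wrap to smallest pos 11 -> NA
Op 3: add NB@47 -> ring=[11:NA,47:NB]
Op 4: add NC@97 -> ring=[11:NA,47:NB,97:NC]
Op 5: remove NC -> ring=[11:NA,47:NB]
Op 6: add ND@33 -> ring=[11:NA,33:ND,47:NB]
Op 7: route key 99: none >= 99, wrap to smallest pos 11 -> NA
Op 8: route key 45: smallest pos >= 45 is 47 -> NB
Op 9: route key 54: none >= 54, wrap to smallest pos 11 -> NA
Op 10: route key 54: none >= 54, wrap to smallest pos 11 -> NA
Op 11: add NE@42 -> ring=[11:NA,33:ND,42:NE,47:NB]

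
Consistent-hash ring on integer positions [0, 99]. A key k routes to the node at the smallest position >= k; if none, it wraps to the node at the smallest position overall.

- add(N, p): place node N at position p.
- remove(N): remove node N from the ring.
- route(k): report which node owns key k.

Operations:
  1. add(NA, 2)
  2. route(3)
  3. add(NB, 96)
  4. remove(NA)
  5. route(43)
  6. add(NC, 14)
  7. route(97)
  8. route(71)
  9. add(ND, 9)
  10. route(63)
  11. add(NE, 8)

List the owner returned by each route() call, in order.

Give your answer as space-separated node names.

Answer: NA NB NC NB NB

Derivation:
Op 1: add NA@2 -> ring=[2:NA]
Op 2: route key 3: none >= 3, wrap to smallest pos 2 -> NA
Op 3: add NB@96 -> ring=[2:NA,96:NB]
Op 4: remove NA -> ring=[96:NB]
Op 5: route key 43: smallest pos >= 43 is 96 -> NB
Op 6: add NC@14 -> ring=[14:NC,96:NB]
Op 7: route key 97: none >= 97, wrap to smallest pos 14 -> NC
Op 8: route key 71: smallest pos >= 71 is 96 -> NB
Op 9: add ND@9 -> ring=[9:ND,14:NC,96:NB]
Op 10: route key 63: smallest pos >= 63 is 96 -> NB
Op 11: add NE@8 -> ring=[8:NE,9:ND,14:NC,96:NB]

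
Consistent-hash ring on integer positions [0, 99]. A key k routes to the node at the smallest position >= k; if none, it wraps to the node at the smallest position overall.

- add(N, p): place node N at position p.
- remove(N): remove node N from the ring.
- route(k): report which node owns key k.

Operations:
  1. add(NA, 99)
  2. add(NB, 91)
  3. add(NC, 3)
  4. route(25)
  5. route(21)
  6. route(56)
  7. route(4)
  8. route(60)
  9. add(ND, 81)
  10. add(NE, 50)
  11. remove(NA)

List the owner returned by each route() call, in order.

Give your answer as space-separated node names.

Op 1: add NA@99 -> ring=[99:NA]
Op 2: add NB@91 -> ring=[91:NB,99:NA]
Op 3: add NC@3 -> ring=[3:NC,91:NB,99:NA]
Op 4: route key 25: smallest pos >= 25 is 91 -> NB
Op 5: route key 21: smallest pos >= 21 is 91 -> NB
Op 6: route key 56: smallest pos >= 56 is 91 -> NB
Op 7: route key 4: smallest pos >= 4 is 91 -> NB
Op 8: route key 60: smallest pos >= 60 is 91 -> NB
Op 9: add ND@81 -> ring=[3:NC,81:ND,91:NB,99:NA]
Op 10: add NE@50 -> ring=[3:NC,50:NE,81:ND,91:NB,99:NA]
Op 11: remove NA -> ring=[3:NC,50:NE,81:ND,91:NB]

Answer: NB NB NB NB NB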